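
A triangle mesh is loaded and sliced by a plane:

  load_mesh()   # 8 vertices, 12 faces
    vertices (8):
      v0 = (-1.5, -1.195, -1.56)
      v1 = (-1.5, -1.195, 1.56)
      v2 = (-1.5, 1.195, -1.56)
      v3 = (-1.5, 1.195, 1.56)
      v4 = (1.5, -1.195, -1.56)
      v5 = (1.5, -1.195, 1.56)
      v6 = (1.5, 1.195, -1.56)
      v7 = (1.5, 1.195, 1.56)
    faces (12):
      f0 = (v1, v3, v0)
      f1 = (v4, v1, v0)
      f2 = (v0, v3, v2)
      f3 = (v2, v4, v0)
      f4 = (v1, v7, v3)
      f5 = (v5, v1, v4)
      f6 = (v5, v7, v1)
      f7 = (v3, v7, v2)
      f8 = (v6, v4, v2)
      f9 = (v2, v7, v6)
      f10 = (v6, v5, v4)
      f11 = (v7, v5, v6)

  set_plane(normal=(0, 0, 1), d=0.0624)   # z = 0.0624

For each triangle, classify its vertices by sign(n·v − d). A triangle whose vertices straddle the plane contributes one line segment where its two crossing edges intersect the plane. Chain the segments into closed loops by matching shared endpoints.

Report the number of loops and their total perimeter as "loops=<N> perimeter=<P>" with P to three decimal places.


loops=1 perimeter=10.780

Straddling triangles (8 of 12):
  (v1,v3,v0) [++-] → (-1.5, 0.0478, 0.0624)–(-1.5, -1.195, 0.0624)  len=1.2428
  (v4,v1,v0) [-+-] → (-0.06, -1.195, 0.0624)–(-1.5, -1.195, 0.0624)  len=1.4400
  (v0,v3,v2) [-+-] → (-1.5, 0.0478, 0.0624)–(-1.5, 1.195, 0.0624)  len=1.1472
  (v5,v1,v4) [++-] → (-0.06, -1.195, 0.0624)–(1.5, -1.195, 0.0624)  len=1.5600
  (v3,v7,v2) [++-] → (0.06, 1.195, 0.0624)–(-1.5, 1.195, 0.0624)  len=1.5600
  (v2,v7,v6) [-+-] → (0.06, 1.195, 0.0624)–(1.5, 1.195, 0.0624)  len=1.4400
  (v6,v5,v4) [-+-] → (1.5, -0.0478, 0.0624)–(1.5, -1.195, 0.0624)  len=1.1472
  (v7,v5,v6) [++-] → (1.5, -0.0478, 0.0624)–(1.5, 1.195, 0.0624)  len=1.2428

Chained into 1 loop(s):
  loop 1: 8 segments, perimeter = 10.7800
Total perimeter = 10.780


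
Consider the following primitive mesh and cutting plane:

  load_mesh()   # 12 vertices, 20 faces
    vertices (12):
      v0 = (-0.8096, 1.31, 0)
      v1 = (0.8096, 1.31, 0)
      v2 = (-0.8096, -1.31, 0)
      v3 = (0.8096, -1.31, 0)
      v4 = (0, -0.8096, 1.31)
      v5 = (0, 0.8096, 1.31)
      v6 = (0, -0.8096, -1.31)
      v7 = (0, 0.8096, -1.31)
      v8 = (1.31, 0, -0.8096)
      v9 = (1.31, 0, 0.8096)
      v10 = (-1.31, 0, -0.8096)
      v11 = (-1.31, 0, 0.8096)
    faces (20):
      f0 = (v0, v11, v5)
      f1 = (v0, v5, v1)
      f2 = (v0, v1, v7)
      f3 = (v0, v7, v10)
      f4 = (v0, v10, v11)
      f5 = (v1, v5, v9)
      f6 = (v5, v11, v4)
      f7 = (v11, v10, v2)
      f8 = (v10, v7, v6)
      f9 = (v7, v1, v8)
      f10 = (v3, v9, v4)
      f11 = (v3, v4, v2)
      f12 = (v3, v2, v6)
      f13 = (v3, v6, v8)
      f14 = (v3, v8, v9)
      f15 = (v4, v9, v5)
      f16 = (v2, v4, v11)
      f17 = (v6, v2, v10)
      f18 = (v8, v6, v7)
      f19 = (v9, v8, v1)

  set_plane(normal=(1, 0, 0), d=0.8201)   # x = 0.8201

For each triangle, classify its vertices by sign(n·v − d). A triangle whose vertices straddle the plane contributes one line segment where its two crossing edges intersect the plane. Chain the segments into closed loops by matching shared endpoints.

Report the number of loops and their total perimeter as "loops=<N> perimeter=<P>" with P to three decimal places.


Straddling triangles (8 of 20):
  (v1,v5,v9) [--+] → (0.8201, 0.302766, 0.996734)–(0.8201, 1.28251, 0.016988)  len=1.3856
  (v7,v1,v8) [--+] → (0.8201, 1.28251, -0.016988)–(0.8201, 0.302766, -0.996734)  len=1.3856
  (v3,v9,v4) [-+-] → (0.8201, -1.28251, 0.016988)–(0.8201, -0.302766, 0.996734)  len=1.3856
  (v3,v6,v8) [--+] → (0.8201, -0.302766, -0.996734)–(0.8201, -1.28251, -0.016988)  len=1.3856
  (v3,v8,v9) [-++] → (0.8201, -1.28251, -0.016988)–(0.8201, -1.28251, 0.016988)  len=0.0340
  (v4,v9,v5) [-+-] → (0.8201, -0.302766, 0.996734)–(0.8201, 0.302766, 0.996734)  len=0.6055
  (v8,v6,v7) [+--] → (0.8201, -0.302766, -0.996734)–(0.8201, 0.302766, -0.996734)  len=0.6055
  (v9,v8,v1) [++-] → (0.8201, 1.28251, -0.016988)–(0.8201, 1.28251, 0.016988)  len=0.0340

Chained into 1 loop(s):
  loop 1: 8 segments, perimeter = 6.8213
Total perimeter = 6.821

loops=1 perimeter=6.821


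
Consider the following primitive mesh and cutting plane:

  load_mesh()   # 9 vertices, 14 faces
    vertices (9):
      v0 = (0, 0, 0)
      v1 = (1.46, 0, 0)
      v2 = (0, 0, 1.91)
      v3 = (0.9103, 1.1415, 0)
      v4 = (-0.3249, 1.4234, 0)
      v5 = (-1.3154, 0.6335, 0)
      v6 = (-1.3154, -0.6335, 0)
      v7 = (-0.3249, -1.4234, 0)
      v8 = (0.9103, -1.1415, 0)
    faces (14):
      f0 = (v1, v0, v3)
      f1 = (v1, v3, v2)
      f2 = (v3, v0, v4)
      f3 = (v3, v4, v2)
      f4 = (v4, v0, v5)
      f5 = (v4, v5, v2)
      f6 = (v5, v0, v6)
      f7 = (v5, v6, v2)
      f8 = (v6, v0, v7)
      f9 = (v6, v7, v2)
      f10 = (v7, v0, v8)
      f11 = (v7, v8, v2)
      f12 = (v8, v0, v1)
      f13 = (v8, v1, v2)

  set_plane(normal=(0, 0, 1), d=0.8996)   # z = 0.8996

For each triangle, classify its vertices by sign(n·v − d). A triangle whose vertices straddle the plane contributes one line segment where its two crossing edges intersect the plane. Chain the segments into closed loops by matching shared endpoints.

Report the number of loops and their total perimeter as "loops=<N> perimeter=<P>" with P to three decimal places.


Straddling triangles (7 of 14):
  (v1,v3,v2) [--+] → (0.481553, 0.603859, 0.8996)–(0.772348, 0, 0.8996)  len=0.6702
  (v3,v4,v2) [--+] → (-0.171874, 0.752986, 0.8996)–(0.481553, 0.603859, 0.8996)  len=0.6702
  (v4,v5,v2) [--+] → (-0.695853, 0.335125, 0.8996)–(-0.171874, 0.752986, 0.8996)  len=0.6702
  (v5,v6,v2) [--+] → (-0.695853, -0.335125, 0.8996)–(-0.695853, 0.335125, 0.8996)  len=0.6702
  (v6,v7,v2) [--+] → (-0.171874, -0.752986, 0.8996)–(-0.695853, -0.335125, 0.8996)  len=0.6702
  (v7,v8,v2) [--+] → (0.481553, -0.603859, 0.8996)–(-0.171874, -0.752986, 0.8996)  len=0.6702
  (v8,v1,v2) [--+] → (0.772348, 0, 0.8996)–(0.481553, -0.603859, 0.8996)  len=0.6702

Chained into 1 loop(s):
  loop 1: 7 segments, perimeter = 4.6916
Total perimeter = 4.692

loops=1 perimeter=4.692


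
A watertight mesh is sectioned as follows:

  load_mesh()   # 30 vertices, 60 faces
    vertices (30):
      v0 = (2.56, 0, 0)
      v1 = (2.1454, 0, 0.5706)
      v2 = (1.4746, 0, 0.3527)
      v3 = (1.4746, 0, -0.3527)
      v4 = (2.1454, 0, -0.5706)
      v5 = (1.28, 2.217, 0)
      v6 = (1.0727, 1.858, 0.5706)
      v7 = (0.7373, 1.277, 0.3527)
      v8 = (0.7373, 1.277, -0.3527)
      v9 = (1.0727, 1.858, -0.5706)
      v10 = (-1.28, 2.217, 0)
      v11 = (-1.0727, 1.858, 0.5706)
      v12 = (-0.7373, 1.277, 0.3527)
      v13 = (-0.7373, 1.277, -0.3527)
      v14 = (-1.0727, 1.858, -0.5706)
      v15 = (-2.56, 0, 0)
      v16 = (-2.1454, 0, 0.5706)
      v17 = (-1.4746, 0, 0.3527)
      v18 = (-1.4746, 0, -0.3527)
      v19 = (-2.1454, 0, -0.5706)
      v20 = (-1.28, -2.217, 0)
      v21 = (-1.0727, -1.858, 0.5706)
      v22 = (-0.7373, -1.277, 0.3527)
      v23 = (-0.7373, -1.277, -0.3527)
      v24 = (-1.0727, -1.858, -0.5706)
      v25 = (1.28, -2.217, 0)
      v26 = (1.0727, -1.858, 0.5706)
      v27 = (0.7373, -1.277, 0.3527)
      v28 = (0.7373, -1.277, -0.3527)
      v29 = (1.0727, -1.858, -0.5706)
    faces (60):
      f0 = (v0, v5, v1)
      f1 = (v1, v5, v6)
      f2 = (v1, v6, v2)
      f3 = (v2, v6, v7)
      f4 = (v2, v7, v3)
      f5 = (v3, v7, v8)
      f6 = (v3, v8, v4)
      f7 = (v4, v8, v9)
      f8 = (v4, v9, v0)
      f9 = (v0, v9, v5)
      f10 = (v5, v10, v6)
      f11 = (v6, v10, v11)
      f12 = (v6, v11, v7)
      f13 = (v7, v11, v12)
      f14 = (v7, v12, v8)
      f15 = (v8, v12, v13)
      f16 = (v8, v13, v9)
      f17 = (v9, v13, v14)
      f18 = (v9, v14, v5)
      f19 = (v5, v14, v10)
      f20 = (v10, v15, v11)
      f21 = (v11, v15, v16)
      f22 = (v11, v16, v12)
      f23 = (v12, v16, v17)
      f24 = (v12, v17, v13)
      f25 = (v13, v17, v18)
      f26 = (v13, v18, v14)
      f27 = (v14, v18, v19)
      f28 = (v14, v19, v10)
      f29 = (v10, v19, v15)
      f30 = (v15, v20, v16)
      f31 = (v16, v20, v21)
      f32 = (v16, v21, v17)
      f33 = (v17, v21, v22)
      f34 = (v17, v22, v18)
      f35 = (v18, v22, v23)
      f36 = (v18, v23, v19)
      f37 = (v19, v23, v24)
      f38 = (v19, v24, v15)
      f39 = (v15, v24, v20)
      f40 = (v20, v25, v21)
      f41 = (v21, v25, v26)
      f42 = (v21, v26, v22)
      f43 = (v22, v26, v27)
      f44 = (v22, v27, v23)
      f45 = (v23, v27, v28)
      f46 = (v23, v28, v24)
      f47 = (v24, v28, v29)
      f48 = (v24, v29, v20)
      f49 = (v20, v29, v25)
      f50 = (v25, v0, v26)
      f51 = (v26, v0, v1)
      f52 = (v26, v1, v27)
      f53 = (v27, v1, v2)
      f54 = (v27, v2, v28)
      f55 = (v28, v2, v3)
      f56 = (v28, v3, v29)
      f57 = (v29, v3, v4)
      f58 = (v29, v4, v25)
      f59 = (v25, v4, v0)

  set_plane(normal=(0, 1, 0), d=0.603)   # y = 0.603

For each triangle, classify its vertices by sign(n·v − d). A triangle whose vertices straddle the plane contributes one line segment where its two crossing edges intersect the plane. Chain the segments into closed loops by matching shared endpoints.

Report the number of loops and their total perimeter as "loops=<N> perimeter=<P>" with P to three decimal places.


loops=2 perimeter=7.053

Straddling triangles (20 of 60):
  (v0,v5,v1) [-+-] → (2.21185, 0.603, 0)–(1.91002, 0.603, 0.415403)  len=0.5135
  (v1,v5,v6) [-++] → (1.91002, 0.603, 0.415403)–(1.79726, 0.603, 0.5706)  len=0.1918
  (v1,v6,v2) [-+-] → (1.79726, 0.603, 0.5706)–(1.34417, 0.603, 0.423418)  len=0.4764
  (v2,v6,v7) [-++] → (1.34417, 0.603, 0.423418)–(1.12645, 0.603, 0.3527)  len=0.2289
  (v2,v7,v3) [-+-] → (1.12645, 0.603, 0.3527)–(1.12645, 0.603, -0.0196098)  len=0.3723
  (v3,v7,v8) [-++] → (1.12645, 0.603, -0.0196098)–(1.12645, 0.603, -0.3527)  len=0.3331
  (v3,v8,v4) [-+-] → (1.12645, 0.603, -0.3527)–(1.48049, 0.603, -0.467708)  len=0.3723
  (v4,v8,v9) [-++] → (1.48049, 0.603, -0.467708)–(1.79726, 0.603, -0.5706)  len=0.3331
  (v4,v9,v0) [-+-] → (1.79726, 0.603, -0.5706)–(2.07731, 0.603, -0.185184)  len=0.4764
  (v0,v9,v5) [-++] → (2.07731, 0.603, -0.185184)–(2.21185, 0.603, 0)  len=0.2289
  (v10,v15,v11) [+-+] → (-2.21185, 0.603, 0)–(-2.07731, 0.603, 0.185184)  len=0.2289
  (v11,v15,v16) [+--] → (-2.07731, 0.603, 0.185184)–(-1.79726, 0.603, 0.5706)  len=0.4764
  (v11,v16,v12) [+-+] → (-1.79726, 0.603, 0.5706)–(-1.48049, 0.603, 0.467708)  len=0.3331
  (v12,v16,v17) [+--] → (-1.48049, 0.603, 0.467708)–(-1.12645, 0.603, 0.3527)  len=0.3723
  (v12,v17,v13) [+-+] → (-1.12645, 0.603, 0.3527)–(-1.12645, 0.603, 0.0196098)  len=0.3331
  (v13,v17,v18) [+--] → (-1.12645, 0.603, 0.0196098)–(-1.12645, 0.603, -0.3527)  len=0.3723
  (v13,v18,v14) [+-+] → (-1.12645, 0.603, -0.3527)–(-1.34417, 0.603, -0.423418)  len=0.2289
  (v14,v18,v19) [+--] → (-1.34417, 0.603, -0.423418)–(-1.79726, 0.603, -0.5706)  len=0.4764
  (v14,v19,v10) [+-+] → (-1.79726, 0.603, -0.5706)–(-1.91002, 0.603, -0.415403)  len=0.1918
  (v10,v19,v15) [+--] → (-1.91002, 0.603, -0.415403)–(-2.21185, 0.603, 0)  len=0.5135

Chained into 2 loop(s):
  loop 1: 10 segments, perimeter = 3.5267
  loop 2: 10 segments, perimeter = 3.5267
Total perimeter = 7.053


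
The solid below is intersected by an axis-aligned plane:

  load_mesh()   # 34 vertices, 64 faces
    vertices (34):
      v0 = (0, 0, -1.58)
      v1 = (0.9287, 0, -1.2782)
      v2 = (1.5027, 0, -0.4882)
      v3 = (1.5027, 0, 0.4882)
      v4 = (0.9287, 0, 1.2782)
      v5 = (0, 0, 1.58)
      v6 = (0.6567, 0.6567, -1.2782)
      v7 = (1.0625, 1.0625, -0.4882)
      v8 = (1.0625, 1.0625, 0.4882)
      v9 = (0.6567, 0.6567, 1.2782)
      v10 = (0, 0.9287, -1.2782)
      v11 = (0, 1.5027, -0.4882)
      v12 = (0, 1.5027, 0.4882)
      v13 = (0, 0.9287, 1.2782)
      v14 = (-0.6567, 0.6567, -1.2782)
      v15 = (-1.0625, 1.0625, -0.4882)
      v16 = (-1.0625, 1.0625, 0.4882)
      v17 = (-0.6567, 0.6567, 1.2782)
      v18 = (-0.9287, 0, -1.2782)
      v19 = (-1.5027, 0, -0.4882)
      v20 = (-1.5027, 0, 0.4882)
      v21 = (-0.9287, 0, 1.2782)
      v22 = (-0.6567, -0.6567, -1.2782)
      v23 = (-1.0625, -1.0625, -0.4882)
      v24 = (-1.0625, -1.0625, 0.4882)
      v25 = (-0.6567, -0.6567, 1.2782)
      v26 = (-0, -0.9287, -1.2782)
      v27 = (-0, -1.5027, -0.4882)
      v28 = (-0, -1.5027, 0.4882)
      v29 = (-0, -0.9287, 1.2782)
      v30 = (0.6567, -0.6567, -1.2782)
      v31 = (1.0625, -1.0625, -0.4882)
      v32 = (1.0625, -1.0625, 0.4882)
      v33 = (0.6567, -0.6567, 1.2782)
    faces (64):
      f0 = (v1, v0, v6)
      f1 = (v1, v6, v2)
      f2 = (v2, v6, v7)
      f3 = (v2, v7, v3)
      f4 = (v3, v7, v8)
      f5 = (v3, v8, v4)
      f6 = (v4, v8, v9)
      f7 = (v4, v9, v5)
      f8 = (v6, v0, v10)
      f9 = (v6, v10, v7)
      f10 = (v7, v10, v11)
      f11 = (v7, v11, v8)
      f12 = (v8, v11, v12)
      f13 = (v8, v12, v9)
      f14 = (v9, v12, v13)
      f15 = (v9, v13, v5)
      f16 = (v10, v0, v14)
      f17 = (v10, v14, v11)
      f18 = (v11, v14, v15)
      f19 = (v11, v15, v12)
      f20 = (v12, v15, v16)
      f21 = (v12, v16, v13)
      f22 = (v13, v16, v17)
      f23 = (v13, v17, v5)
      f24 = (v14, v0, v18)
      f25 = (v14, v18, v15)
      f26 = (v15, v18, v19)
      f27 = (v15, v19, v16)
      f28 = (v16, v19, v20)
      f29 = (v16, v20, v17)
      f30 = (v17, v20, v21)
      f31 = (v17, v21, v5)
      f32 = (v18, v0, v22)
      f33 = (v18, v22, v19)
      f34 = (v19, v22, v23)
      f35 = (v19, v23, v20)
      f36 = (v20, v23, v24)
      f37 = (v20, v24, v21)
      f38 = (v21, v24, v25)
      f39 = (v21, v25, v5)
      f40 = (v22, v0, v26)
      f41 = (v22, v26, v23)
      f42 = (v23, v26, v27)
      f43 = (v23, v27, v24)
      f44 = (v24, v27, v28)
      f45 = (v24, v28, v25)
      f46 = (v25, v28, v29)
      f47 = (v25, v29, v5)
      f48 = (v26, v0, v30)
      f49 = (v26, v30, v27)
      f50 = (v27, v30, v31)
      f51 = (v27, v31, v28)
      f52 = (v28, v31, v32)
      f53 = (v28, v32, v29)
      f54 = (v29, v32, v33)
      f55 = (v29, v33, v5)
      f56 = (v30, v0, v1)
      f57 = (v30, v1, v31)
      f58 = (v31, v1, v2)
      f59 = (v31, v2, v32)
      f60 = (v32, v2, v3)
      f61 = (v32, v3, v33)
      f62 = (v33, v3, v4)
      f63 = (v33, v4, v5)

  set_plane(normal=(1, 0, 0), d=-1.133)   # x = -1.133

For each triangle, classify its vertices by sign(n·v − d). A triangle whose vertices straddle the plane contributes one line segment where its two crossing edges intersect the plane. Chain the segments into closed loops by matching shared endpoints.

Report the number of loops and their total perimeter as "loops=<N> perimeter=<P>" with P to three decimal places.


Straddling triangles (10 of 64):
  (v15,v18,v19) [++-] → (-1.133, 0, -0.997021)–(-1.133, 0.892336, -0.4882)  len=1.0272
  (v15,v19,v16) [+-+] → (-1.133, 0.892336, -0.4882)–(-1.133, 0.892336, 0.331825)  len=0.8200
  (v16,v19,v20) [+--] → (-1.133, 0.892336, 0.331825)–(-1.133, 0.892336, 0.4882)  len=0.1564
  (v16,v20,v17) [+-+] → (-1.133, 0.892336, 0.4882)–(-1.133, 0.286976, 0.833428)  len=0.6969
  (v17,v20,v21) [+-+] → (-1.133, 0.286976, 0.833428)–(-1.133, 0, 0.997021)  len=0.3303
  (v18,v22,v19) [++-] → (-1.133, -0.286976, -0.833428)–(-1.133, 0, -0.997021)  len=0.3303
  (v19,v22,v23) [-++] → (-1.133, -0.286976, -0.833428)–(-1.133, -0.892336, -0.4882)  len=0.6969
  (v19,v23,v20) [-+-] → (-1.133, -0.892336, -0.4882)–(-1.133, -0.892336, -0.331825)  len=0.1564
  (v20,v23,v24) [-++] → (-1.133, -0.892336, -0.331825)–(-1.133, -0.892336, 0.4882)  len=0.8200
  (v20,v24,v21) [-++] → (-1.133, -0.892336, 0.4882)–(-1.133, 0, 0.997021)  len=1.0272

Chained into 1 loop(s):
  loop 1: 10 segments, perimeter = 6.0616
Total perimeter = 6.062

loops=1 perimeter=6.062


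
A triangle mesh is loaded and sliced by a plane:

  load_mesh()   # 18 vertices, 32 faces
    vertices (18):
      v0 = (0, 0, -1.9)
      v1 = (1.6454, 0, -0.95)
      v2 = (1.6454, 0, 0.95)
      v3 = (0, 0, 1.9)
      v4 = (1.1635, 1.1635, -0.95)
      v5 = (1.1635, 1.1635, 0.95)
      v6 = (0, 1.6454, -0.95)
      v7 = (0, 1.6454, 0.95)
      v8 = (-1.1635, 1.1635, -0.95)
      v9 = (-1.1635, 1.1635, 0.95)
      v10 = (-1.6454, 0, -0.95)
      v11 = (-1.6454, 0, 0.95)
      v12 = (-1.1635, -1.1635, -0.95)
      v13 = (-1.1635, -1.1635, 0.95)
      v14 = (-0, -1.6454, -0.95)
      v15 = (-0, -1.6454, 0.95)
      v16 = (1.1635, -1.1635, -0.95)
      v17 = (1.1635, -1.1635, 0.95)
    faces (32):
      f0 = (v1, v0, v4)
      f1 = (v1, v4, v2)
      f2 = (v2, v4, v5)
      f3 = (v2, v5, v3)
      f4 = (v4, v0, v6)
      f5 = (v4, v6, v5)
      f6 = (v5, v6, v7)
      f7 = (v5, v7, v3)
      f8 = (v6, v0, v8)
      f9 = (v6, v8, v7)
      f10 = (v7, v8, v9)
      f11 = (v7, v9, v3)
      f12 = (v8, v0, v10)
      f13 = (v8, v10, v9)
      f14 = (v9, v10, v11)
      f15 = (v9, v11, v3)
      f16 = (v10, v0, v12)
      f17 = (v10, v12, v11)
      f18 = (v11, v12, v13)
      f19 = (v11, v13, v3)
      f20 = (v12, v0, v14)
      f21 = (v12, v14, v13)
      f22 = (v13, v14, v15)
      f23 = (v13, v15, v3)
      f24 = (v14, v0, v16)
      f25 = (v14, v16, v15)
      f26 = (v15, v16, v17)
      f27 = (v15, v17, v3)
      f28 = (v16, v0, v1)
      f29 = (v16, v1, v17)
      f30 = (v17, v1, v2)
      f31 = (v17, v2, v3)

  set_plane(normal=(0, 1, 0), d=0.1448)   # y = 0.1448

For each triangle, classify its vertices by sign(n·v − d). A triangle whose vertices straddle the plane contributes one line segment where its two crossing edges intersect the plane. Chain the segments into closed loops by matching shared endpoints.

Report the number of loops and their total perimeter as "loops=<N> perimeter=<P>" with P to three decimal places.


loops=1 perimeter=11.050

Straddling triangles (12 of 32):
  (v1,v0,v4) [--+] → (0.1448, 0.1448, -1.78177)–(1.58543, 0.1448, -0.95)  len=1.6635
  (v1,v4,v2) [-+-] → (1.58543, 0.1448, -0.95)–(1.58543, 0.1448, 0.713541)  len=1.6635
  (v2,v4,v5) [-++] → (1.58543, 0.1448, 0.713541)–(1.58543, 0.1448, 0.95)  len=0.2365
  (v2,v5,v3) [-+-] → (1.58543, 0.1448, 0.95)–(0.1448, 0.1448, 1.78177)  len=1.6635
  (v4,v0,v6) [+-+] → (0.1448, 0.1448, -1.78177)–(0, 0.1448, -1.8164)  len=0.1489
  (v5,v7,v3) [++-] → (0, 0.1448, 1.8164)–(0.1448, 0.1448, 1.78177)  len=0.1489
  (v6,v0,v8) [+-+] → (0, 0.1448, -1.8164)–(-0.1448, 0.1448, -1.78177)  len=0.1489
  (v7,v9,v3) [++-] → (-0.1448, 0.1448, 1.78177)–(0, 0.1448, 1.8164)  len=0.1489
  (v8,v0,v10) [+--] → (-0.1448, 0.1448, -1.78177)–(-1.58543, 0.1448, -0.95)  len=1.6635
  (v8,v10,v9) [+-+] → (-1.58543, 0.1448, -0.95)–(-1.58543, 0.1448, -0.713541)  len=0.2365
  (v9,v10,v11) [+--] → (-1.58543, 0.1448, -0.713541)–(-1.58543, 0.1448, 0.95)  len=1.6635
  (v9,v11,v3) [+--] → (-1.58543, 0.1448, 0.95)–(-0.1448, 0.1448, 1.78177)  len=1.6635

Chained into 1 loop(s):
  loop 1: 12 segments, perimeter = 11.0495
Total perimeter = 11.050


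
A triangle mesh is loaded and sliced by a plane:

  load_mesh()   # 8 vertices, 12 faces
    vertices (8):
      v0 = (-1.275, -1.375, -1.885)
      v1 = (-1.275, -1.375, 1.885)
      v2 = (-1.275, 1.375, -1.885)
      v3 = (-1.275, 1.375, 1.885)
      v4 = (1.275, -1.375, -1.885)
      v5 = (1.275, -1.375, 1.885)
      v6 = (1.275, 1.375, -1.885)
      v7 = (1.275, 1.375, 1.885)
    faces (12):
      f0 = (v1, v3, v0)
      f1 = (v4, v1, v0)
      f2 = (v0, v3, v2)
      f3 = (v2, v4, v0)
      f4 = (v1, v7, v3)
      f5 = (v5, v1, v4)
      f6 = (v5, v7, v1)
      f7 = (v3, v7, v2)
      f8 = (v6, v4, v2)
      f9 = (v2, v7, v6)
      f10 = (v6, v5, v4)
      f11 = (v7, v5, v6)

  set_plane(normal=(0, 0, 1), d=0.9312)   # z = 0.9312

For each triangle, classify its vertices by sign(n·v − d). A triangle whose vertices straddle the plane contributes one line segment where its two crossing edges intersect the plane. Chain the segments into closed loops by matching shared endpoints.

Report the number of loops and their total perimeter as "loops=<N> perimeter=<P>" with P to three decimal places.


Straddling triangles (8 of 12):
  (v1,v3,v0) [++-] → (-1.275, 0.679257, 0.9312)–(-1.275, -1.375, 0.9312)  len=2.0543
  (v4,v1,v0) [-+-] → (-0.629857, -1.375, 0.9312)–(-1.275, -1.375, 0.9312)  len=0.6451
  (v0,v3,v2) [-+-] → (-1.275, 0.679257, 0.9312)–(-1.275, 1.375, 0.9312)  len=0.6957
  (v5,v1,v4) [++-] → (-0.629857, -1.375, 0.9312)–(1.275, -1.375, 0.9312)  len=1.9049
  (v3,v7,v2) [++-] → (0.629857, 1.375, 0.9312)–(-1.275, 1.375, 0.9312)  len=1.9049
  (v2,v7,v6) [-+-] → (0.629857, 1.375, 0.9312)–(1.275, 1.375, 0.9312)  len=0.6451
  (v6,v5,v4) [-+-] → (1.275, -0.679257, 0.9312)–(1.275, -1.375, 0.9312)  len=0.6957
  (v7,v5,v6) [++-] → (1.275, -0.679257, 0.9312)–(1.275, 1.375, 0.9312)  len=2.0543

Chained into 1 loop(s):
  loop 1: 8 segments, perimeter = 10.6000
Total perimeter = 10.600

loops=1 perimeter=10.600


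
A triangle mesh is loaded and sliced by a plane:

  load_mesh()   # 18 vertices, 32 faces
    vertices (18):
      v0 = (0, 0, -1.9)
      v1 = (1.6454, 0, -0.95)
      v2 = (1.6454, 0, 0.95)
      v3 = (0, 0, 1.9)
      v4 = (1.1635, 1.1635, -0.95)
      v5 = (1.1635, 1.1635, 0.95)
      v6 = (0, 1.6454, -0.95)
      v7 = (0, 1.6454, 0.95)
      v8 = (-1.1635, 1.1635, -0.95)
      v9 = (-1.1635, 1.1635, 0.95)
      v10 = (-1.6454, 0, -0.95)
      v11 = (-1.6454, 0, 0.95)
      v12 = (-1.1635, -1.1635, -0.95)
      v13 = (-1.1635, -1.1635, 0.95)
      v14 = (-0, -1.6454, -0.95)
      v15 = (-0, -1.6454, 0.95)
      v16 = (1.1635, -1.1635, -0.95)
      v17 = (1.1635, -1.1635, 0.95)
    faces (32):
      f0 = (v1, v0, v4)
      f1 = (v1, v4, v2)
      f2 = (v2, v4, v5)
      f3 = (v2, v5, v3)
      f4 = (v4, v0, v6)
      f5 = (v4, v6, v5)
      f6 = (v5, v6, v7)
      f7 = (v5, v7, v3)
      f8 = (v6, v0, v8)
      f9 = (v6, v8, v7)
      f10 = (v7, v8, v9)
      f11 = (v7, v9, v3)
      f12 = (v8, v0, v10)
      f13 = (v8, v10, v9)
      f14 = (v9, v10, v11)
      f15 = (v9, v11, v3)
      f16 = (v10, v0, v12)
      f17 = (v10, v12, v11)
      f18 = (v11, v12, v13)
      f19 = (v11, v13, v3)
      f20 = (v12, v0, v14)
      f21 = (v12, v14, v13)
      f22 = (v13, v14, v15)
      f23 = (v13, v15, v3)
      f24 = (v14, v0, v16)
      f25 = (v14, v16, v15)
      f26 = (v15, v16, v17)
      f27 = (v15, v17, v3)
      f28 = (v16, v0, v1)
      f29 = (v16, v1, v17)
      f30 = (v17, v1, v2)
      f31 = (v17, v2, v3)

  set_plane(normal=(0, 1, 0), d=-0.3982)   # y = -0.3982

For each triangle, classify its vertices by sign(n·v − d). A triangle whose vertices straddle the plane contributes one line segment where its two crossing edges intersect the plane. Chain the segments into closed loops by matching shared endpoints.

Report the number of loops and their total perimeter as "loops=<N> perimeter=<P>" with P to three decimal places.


loops=1 perimeter=10.437

Straddling triangles (12 of 32):
  (v10,v0,v12) [++-] → (-0.3982, -0.3982, -1.57487)–(-1.48047, -0.3982, -0.95)  len=1.2497
  (v10,v12,v11) [+-+] → (-1.48047, -0.3982, -0.95)–(-1.48047, -0.3982, 0.299738)  len=1.2497
  (v11,v12,v13) [+--] → (-1.48047, -0.3982, 0.299738)–(-1.48047, -0.3982, 0.95)  len=0.6503
  (v11,v13,v3) [+-+] → (-1.48047, -0.3982, 0.95)–(-0.3982, -0.3982, 1.57487)  len=1.2497
  (v12,v0,v14) [-+-] → (-0.3982, -0.3982, -1.57487)–(0, -0.3982, -1.67009)  len=0.4094
  (v13,v15,v3) [--+] → (0, -0.3982, 1.67009)–(-0.3982, -0.3982, 1.57487)  len=0.4094
  (v14,v0,v16) [-+-] → (0, -0.3982, -1.67009)–(0.3982, -0.3982, -1.57487)  len=0.4094
  (v15,v17,v3) [--+] → (0.3982, -0.3982, 1.57487)–(0, -0.3982, 1.67009)  len=0.4094
  (v16,v0,v1) [-++] → (0.3982, -0.3982, -1.57487)–(1.48047, -0.3982, -0.95)  len=1.2497
  (v16,v1,v17) [-+-] → (1.48047, -0.3982, -0.95)–(1.48047, -0.3982, -0.299738)  len=0.6503
  (v17,v1,v2) [-++] → (1.48047, -0.3982, -0.299738)–(1.48047, -0.3982, 0.95)  len=1.2497
  (v17,v2,v3) [-++] → (1.48047, -0.3982, 0.95)–(0.3982, -0.3982, 1.57487)  len=1.2497

Chained into 1 loop(s):
  loop 1: 12 segments, perimeter = 10.4366
Total perimeter = 10.437


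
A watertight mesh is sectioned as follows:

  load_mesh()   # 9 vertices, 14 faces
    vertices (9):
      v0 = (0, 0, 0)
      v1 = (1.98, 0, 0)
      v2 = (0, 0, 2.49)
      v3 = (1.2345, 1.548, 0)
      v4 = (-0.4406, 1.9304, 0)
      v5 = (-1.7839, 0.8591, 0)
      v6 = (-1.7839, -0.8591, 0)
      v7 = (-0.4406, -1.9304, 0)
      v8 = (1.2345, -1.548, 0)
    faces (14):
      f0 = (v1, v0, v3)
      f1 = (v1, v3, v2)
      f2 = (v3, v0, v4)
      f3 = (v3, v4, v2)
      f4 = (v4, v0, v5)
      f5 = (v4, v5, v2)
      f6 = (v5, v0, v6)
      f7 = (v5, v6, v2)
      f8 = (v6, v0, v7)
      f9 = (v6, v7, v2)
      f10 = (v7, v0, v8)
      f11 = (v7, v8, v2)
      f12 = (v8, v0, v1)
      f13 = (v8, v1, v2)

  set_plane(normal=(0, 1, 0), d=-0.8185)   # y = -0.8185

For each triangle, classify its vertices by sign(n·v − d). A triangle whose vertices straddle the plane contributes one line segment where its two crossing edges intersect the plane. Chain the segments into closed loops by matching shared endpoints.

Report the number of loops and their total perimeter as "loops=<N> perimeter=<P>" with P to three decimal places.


loops=1 perimeter=7.898

Straddling triangles (8 of 14):
  (v5,v0,v6) [++-] → (-1.6996, -0.8185, 0)–(-1.7839, -0.8185, 0)  len=0.0843
  (v5,v6,v2) [+-+] → (-1.7839, -0.8185, 0)–(-1.6996, -0.8185, 0.117674)  len=0.1448
  (v6,v0,v7) [-+-] → (-1.6996, -0.8185, 0)–(-0.186817, -0.8185, 0)  len=1.5128
  (v6,v7,v2) [--+] → (-0.186817, -0.8185, 1.43423)–(-1.6996, -0.8185, 0.117674)  len=2.0054
  (v7,v0,v8) [-+-] → (-0.186817, -0.8185, 0)–(0.652738, -0.8185, 0)  len=0.8396
  (v7,v8,v2) [--+] → (0.652738, -0.8185, 1.17342)–(-0.186817, -0.8185, 1.43423)  len=0.8791
  (v8,v0,v1) [-++] → (0.652738, -0.8185, 0)–(1.58582, -0.8185, 0)  len=0.9331
  (v8,v1,v2) [-++] → (1.58582, -0.8185, 0)–(0.652738, -0.8185, 1.17342)  len=1.4992

Chained into 1 loop(s):
  loop 1: 8 segments, perimeter = 7.8982
Total perimeter = 7.898


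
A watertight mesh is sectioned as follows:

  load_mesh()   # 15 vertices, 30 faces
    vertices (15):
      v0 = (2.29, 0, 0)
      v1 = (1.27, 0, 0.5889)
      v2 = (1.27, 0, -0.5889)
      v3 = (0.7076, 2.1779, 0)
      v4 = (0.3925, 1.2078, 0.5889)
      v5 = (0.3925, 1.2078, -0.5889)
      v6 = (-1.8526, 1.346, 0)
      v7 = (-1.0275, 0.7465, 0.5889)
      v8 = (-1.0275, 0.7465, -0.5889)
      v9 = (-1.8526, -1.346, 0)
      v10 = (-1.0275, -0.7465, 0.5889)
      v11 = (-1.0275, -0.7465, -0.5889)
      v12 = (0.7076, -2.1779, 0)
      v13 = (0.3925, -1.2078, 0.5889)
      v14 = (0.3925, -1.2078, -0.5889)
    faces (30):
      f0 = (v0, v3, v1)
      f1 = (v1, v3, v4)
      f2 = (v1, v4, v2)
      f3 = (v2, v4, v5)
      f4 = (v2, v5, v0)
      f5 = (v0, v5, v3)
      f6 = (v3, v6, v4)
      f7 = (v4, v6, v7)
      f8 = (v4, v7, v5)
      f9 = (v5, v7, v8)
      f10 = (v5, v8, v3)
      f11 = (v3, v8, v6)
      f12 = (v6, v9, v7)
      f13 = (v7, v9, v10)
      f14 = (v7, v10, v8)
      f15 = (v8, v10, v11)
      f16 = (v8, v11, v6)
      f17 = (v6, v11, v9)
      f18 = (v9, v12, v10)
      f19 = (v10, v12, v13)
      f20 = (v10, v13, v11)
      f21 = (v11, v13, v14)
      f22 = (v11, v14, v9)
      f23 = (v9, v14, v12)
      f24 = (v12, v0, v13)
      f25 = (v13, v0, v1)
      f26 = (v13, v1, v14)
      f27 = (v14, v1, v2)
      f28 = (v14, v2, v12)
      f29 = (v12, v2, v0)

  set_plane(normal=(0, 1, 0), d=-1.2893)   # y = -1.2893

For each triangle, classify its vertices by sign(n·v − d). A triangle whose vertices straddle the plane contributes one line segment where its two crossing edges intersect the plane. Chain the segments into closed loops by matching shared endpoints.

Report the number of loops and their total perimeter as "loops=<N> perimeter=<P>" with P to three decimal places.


loops=1 perimeter=6.842

Straddling triangles (10 of 30):
  (v6,v9,v7) [+-+] → (-1.8526, -1.2893, 0)–(-1.83024, -1.2893, 0.0159573)  len=0.0275
  (v7,v9,v10) [+-+] → (-1.83024, -1.2893, 0.0159573)–(-1.77456, -1.2893, 0.0556975)  len=0.0684
  (v6,v11,v9) [++-] → (-1.77456, -1.2893, -0.0556975)–(-1.8526, -1.2893, 0)  len=0.0959
  (v9,v12,v10) [--+] → (-0.369534, -1.2893, 0.365584)–(-1.77456, -1.2893, 0.0556975)  len=1.4388
  (v10,v12,v13) [+-+] → (-0.369534, -1.2893, 0.365584)–(0.418972, -1.2893, 0.539425)  len=0.8074
  (v11,v14,v9) [++-] → (-0.931492, -1.2893, -0.241611)–(-1.77456, -1.2893, -0.0556975)  len=0.8633
  (v9,v14,v12) [-+-] → (-0.931492, -1.2893, -0.241611)–(0.418972, -1.2893, -0.539425)  len=1.3829
  (v12,v0,v13) [-++] → (1.35323, -1.2893, 0)–(0.418972, -1.2893, 0.539425)  len=1.0788
  (v14,v2,v12) [++-] → (0.937064, -1.2893, -0.240276)–(0.418972, -1.2893, -0.539425)  len=0.5983
  (v12,v2,v0) [-++] → (0.937064, -1.2893, -0.240276)–(1.35323, -1.2893, 0)  len=0.4805

Chained into 1 loop(s):
  loop 1: 10 segments, perimeter = 6.8418
Total perimeter = 6.842


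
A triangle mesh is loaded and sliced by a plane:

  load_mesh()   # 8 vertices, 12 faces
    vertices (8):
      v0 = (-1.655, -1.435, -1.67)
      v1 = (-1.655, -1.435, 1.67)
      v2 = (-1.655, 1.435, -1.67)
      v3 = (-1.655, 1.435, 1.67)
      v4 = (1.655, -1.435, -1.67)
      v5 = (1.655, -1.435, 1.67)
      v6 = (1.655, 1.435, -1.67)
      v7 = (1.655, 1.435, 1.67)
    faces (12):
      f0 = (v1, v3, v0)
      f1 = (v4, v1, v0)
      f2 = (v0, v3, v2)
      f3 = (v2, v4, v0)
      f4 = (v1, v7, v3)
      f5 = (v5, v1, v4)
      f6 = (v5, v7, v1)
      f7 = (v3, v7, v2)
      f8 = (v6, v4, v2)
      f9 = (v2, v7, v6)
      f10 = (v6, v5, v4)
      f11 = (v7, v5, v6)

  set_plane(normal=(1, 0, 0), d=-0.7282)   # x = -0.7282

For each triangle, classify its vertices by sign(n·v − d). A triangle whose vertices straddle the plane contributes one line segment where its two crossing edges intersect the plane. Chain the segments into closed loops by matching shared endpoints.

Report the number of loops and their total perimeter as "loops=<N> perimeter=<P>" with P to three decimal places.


loops=1 perimeter=12.420

Straddling triangles (8 of 12):
  (v4,v1,v0) [+--] → (-0.7282, -1.435, 0.7348)–(-0.7282, -1.435, -1.67)  len=2.4048
  (v2,v4,v0) [-+-] → (-0.7282, 0.6314, -1.67)–(-0.7282, -1.435, -1.67)  len=2.0664
  (v1,v7,v3) [-+-] → (-0.7282, -0.6314, 1.67)–(-0.7282, 1.435, 1.67)  len=2.0664
  (v5,v1,v4) [+-+] → (-0.7282, -1.435, 1.67)–(-0.7282, -1.435, 0.7348)  len=0.9352
  (v5,v7,v1) [++-] → (-0.7282, -0.6314, 1.67)–(-0.7282, -1.435, 1.67)  len=0.8036
  (v3,v7,v2) [-+-] → (-0.7282, 1.435, 1.67)–(-0.7282, 1.435, -0.7348)  len=2.4048
  (v6,v4,v2) [++-] → (-0.7282, 0.6314, -1.67)–(-0.7282, 1.435, -1.67)  len=0.8036
  (v2,v7,v6) [-++] → (-0.7282, 1.435, -0.7348)–(-0.7282, 1.435, -1.67)  len=0.9352

Chained into 1 loop(s):
  loop 1: 8 segments, perimeter = 12.4200
Total perimeter = 12.420


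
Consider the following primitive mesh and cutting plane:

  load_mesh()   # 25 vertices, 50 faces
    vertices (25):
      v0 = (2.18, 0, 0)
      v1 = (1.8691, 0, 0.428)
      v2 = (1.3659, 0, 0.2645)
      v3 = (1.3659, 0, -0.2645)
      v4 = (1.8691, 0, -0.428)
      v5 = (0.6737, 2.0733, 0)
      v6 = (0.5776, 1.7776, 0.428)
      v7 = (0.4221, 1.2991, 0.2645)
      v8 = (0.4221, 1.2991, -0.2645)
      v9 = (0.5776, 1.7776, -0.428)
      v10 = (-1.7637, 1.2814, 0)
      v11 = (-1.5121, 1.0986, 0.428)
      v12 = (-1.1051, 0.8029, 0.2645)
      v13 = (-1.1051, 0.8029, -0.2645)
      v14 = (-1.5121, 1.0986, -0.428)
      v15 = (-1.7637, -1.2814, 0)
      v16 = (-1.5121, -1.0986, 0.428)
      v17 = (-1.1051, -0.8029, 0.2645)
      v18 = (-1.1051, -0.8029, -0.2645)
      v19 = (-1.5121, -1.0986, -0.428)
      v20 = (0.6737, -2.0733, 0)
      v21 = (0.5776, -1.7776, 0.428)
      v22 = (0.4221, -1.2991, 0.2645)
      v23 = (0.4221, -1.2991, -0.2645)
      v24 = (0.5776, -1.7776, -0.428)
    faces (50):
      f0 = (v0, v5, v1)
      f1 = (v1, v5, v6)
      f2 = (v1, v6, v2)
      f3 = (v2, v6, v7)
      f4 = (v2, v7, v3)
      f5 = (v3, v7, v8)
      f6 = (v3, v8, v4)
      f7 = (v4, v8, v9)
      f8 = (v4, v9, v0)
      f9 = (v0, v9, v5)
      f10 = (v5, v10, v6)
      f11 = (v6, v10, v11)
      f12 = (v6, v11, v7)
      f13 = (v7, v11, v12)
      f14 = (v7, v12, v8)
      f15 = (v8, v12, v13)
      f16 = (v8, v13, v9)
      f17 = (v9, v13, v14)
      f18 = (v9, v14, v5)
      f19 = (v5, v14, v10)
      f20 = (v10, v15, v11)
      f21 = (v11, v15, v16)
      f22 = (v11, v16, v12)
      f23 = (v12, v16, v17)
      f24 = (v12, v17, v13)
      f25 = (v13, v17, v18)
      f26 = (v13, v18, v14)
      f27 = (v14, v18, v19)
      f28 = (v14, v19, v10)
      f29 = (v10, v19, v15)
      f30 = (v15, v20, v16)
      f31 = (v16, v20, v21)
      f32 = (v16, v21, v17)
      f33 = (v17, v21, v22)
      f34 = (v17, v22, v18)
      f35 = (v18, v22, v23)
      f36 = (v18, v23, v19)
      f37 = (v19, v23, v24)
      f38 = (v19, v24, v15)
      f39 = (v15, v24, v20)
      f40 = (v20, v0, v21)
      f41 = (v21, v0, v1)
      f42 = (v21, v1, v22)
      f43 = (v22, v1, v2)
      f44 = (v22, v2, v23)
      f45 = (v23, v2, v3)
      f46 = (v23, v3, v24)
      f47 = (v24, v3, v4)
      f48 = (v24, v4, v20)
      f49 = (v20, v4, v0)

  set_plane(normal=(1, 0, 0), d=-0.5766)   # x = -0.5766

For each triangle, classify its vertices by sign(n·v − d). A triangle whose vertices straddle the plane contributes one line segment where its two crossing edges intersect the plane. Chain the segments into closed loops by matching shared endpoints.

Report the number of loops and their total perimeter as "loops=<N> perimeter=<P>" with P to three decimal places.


Straddling triangles (20 of 50):
  (v5,v10,v6) [+-+] → (-0.5766, 1.66708, 0)–(-0.5766, 1.53299, 0.217007)  len=0.2551
  (v6,v10,v11) [+--] → (-0.5766, 1.53299, 0.217007)–(-0.5766, 1.40257, 0.428)  len=0.2480
  (v6,v11,v7) [+-+] → (-0.5766, 1.40257, 0.428)–(-0.5766, 1.19557, 0.348921)  len=0.2216
  (v7,v11,v12) [+--] → (-0.5766, 1.19557, 0.348921)–(-0.5766, 0.974614, 0.2645)  len=0.2365
  (v7,v12,v8) [+-+] → (-0.5766, 0.974614, 0.2645)–(-0.5766, 0.974614, 0.0814352)  len=0.1831
  (v8,v12,v13) [+--] → (-0.5766, 0.974614, 0.0814352)–(-0.5766, 0.974614, -0.2645)  len=0.3459
  (v8,v13,v9) [+-+] → (-0.5766, 0.974614, -0.2645)–(-0.5766, 1.10903, -0.315852)  len=0.1439
  (v9,v13,v14) [+--] → (-0.5766, 1.10903, -0.315852)–(-0.5766, 1.40257, -0.428)  len=0.3142
  (v9,v14,v5) [+-+] → (-0.5766, 1.40257, -0.428)–(-0.5766, 1.51576, -0.24482)  len=0.2153
  (v5,v14,v10) [+--] → (-0.5766, 1.51576, -0.24482)–(-0.5766, 1.66708, 0)  len=0.2878
  (v15,v20,v16) [-+-] → (-0.5766, -1.66708, 0)–(-0.5766, -1.51576, 0.24482)  len=0.2878
  (v16,v20,v21) [-++] → (-0.5766, -1.51576, 0.24482)–(-0.5766, -1.40257, 0.428)  len=0.2153
  (v16,v21,v17) [-+-] → (-0.5766, -1.40257, 0.428)–(-0.5766, -1.10903, 0.315852)  len=0.3142
  (v17,v21,v22) [-++] → (-0.5766, -1.10903, 0.315852)–(-0.5766, -0.974614, 0.2645)  len=0.1439
  (v17,v22,v18) [-+-] → (-0.5766, -0.974614, 0.2645)–(-0.5766, -0.974614, -0.0814352)  len=0.3459
  (v18,v22,v23) [-++] → (-0.5766, -0.974614, -0.0814352)–(-0.5766, -0.974614, -0.2645)  len=0.1831
  (v18,v23,v19) [-+-] → (-0.5766, -0.974614, -0.2645)–(-0.5766, -1.19557, -0.348921)  len=0.2365
  (v19,v23,v24) [-++] → (-0.5766, -1.19557, -0.348921)–(-0.5766, -1.40257, -0.428)  len=0.2216
  (v19,v24,v15) [-+-] → (-0.5766, -1.40257, -0.428)–(-0.5766, -1.53299, -0.217007)  len=0.2480
  (v15,v24,v20) [-++] → (-0.5766, -1.53299, -0.217007)–(-0.5766, -1.66708, 0)  len=0.2551

Chained into 2 loop(s):
  loop 1: 10 segments, perimeter = 2.4515
  loop 2: 10 segments, perimeter = 2.4515
Total perimeter = 4.903

loops=2 perimeter=4.903


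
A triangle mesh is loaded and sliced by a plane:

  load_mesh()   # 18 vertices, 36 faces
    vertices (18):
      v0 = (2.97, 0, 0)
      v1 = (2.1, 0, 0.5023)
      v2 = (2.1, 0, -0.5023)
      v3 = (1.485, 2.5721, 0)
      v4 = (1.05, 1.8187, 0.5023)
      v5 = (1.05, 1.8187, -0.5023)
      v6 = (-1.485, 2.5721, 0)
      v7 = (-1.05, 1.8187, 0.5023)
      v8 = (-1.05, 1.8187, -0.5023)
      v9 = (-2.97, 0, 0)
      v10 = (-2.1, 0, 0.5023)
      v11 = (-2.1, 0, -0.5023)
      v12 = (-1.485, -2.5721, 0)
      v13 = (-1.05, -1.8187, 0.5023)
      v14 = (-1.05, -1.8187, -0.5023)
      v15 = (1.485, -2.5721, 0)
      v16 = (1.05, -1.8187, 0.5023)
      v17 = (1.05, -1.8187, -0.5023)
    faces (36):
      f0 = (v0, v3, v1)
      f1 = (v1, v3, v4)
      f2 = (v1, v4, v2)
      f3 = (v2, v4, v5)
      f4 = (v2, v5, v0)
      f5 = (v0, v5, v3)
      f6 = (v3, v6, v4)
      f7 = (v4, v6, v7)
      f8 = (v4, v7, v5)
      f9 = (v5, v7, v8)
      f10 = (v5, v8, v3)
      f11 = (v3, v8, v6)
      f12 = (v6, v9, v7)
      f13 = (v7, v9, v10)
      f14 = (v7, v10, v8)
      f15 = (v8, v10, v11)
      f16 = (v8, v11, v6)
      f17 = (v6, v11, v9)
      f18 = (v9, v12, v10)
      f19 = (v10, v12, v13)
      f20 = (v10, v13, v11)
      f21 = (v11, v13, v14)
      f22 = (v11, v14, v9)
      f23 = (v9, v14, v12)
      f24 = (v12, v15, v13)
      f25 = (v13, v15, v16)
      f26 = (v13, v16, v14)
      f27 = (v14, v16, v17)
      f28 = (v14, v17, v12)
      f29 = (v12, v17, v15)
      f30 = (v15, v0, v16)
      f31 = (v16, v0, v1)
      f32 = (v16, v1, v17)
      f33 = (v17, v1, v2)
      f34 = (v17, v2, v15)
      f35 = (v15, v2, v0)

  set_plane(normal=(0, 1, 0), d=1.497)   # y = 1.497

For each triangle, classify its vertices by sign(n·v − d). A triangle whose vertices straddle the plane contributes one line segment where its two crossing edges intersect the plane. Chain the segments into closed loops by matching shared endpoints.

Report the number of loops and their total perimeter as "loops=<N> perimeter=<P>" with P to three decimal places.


Straddling triangles (12 of 36):
  (v0,v3,v1) [-+-] → (2.10571, 1.497, 0)–(1.74206, 1.497, 0.209954)  len=0.4199
  (v1,v3,v4) [-++] → (1.74206, 1.497, 0.209954)–(1.23573, 1.497, 0.5023)  len=0.5847
  (v1,v4,v2) [-+-] → (1.23573, 1.497, 0.5023)–(1.23573, 1.497, 0.324602)  len=0.1777
  (v2,v4,v5) [-++] → (1.23573, 1.497, 0.324602)–(1.23573, 1.497, -0.5023)  len=0.8269
  (v2,v5,v0) [-+-] → (1.23573, 1.497, -0.5023)–(1.38962, 1.497, -0.413451)  len=0.1777
  (v0,v5,v3) [-++] → (1.38962, 1.497, -0.413451)–(2.10571, 1.497, 0)  len=0.8269
  (v6,v9,v7) [+-+] → (-2.10571, 1.497, 0)–(-1.38962, 1.497, 0.413451)  len=0.8269
  (v7,v9,v10) [+--] → (-1.38962, 1.497, 0.413451)–(-1.23573, 1.497, 0.5023)  len=0.1777
  (v7,v10,v8) [+-+] → (-1.23573, 1.497, 0.5023)–(-1.23573, 1.497, -0.324602)  len=0.8269
  (v8,v10,v11) [+--] → (-1.23573, 1.497, -0.324602)–(-1.23573, 1.497, -0.5023)  len=0.1777
  (v8,v11,v6) [+-+] → (-1.23573, 1.497, -0.5023)–(-1.74206, 1.497, -0.209954)  len=0.5847
  (v6,v11,v9) [+--] → (-1.74206, 1.497, -0.209954)–(-2.10571, 1.497, 0)  len=0.4199

Chained into 2 loop(s):
  loop 1: 6 segments, perimeter = 3.0137
  loop 2: 6 segments, perimeter = 3.0137
Total perimeter = 6.027

loops=2 perimeter=6.027


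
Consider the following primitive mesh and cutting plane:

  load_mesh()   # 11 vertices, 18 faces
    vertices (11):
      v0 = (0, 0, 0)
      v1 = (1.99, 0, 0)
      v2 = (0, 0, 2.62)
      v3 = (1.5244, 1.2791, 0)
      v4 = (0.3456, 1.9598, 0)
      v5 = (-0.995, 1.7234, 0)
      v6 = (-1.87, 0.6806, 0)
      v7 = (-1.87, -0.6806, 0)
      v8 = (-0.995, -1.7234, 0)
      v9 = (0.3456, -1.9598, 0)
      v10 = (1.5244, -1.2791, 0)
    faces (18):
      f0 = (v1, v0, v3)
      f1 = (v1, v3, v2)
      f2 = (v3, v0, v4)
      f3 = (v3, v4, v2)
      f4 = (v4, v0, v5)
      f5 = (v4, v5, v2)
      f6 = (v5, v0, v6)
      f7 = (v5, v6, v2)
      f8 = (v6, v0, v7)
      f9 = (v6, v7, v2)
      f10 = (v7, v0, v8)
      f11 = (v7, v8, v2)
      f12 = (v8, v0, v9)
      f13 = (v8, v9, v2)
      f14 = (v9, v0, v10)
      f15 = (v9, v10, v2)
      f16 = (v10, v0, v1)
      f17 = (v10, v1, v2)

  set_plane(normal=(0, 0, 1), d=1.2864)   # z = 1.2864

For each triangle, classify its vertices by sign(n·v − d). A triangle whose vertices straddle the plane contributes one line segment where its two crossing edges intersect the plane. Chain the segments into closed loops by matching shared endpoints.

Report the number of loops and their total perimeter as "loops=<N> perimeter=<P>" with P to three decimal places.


loops=1 perimeter=6.236

Straddling triangles (9 of 18):
  (v1,v3,v2) [--+] → (0.775931, 0.651072, 1.2864)–(1.01293, 0, 1.2864)  len=0.6929
  (v3,v4,v2) [--+] → (0.175913, 0.997553, 1.2864)–(0.775931, 0.651072, 1.2864)  len=0.6929
  (v4,v5,v2) [--+] → (-0.506463, 0.877224, 1.2864)–(0.175913, 0.997553, 1.2864)  len=0.6929
  (v5,v6,v2) [--+] → (-0.951844, 0.346431, 1.2864)–(-0.506463, 0.877224, 1.2864)  len=0.6929
  (v6,v7,v2) [--+] → (-0.951844, -0.346431, 1.2864)–(-0.951844, 0.346431, 1.2864)  len=0.6929
  (v7,v8,v2) [--+] → (-0.506463, -0.877224, 1.2864)–(-0.951844, -0.346431, 1.2864)  len=0.6929
  (v8,v9,v2) [--+] → (0.175913, -0.997553, 1.2864)–(-0.506463, -0.877224, 1.2864)  len=0.6929
  (v9,v10,v2) [--+] → (0.775931, -0.651072, 1.2864)–(0.175913, -0.997553, 1.2864)  len=0.6929
  (v10,v1,v2) [--+] → (1.01293, 0, 1.2864)–(0.775931, -0.651072, 1.2864)  len=0.6929

Chained into 1 loop(s):
  loop 1: 9 segments, perimeter = 6.2359
Total perimeter = 6.236
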